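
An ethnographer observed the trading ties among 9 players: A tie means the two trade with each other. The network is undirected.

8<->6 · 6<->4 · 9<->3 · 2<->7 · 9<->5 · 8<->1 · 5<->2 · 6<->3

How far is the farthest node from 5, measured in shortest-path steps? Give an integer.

Distances from 5: 1:5, 2:1, 3:2, 4:4, 6:3, 7:2, 8:4, 9:1.
The largest is 5 (to 1), so the eccentricity of 5 is 5.

5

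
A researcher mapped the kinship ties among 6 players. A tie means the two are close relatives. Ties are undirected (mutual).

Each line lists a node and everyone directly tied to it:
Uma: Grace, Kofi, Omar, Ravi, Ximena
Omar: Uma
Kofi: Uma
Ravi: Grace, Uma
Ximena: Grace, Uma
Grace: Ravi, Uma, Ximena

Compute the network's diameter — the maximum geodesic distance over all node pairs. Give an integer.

2

Eccentricity of each node (its greatest distance to any other): Grace:2, Kofi:2, Omar:2, Ravi:2, Uma:1, Ximena:2.
The maximum eccentricity is 2, realized for instance by the pair Omar–Ravi via Omar – Uma – Ravi. So the diameter is 2.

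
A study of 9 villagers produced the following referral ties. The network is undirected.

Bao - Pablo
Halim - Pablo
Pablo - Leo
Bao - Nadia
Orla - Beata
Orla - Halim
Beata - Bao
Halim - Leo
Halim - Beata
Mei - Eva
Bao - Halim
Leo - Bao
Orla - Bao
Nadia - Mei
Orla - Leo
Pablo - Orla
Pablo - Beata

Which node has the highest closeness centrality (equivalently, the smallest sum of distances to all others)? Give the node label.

Bao

Farness (sum of distances to all others) for each node — Bao:11, Beata:15, Eva:26, Halim:14, Leo:15, Mei:19, Nadia:14, Orla:14, Pablo:14.
The smallest farness is 11, for Bao, so Bao has the highest closeness.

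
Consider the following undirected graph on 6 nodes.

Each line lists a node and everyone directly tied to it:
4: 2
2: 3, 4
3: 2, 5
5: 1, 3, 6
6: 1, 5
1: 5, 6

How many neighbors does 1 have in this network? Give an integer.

1 is directly tied to 5 and 6. That is 2 neighbors, so the degree of 1 is 2.

2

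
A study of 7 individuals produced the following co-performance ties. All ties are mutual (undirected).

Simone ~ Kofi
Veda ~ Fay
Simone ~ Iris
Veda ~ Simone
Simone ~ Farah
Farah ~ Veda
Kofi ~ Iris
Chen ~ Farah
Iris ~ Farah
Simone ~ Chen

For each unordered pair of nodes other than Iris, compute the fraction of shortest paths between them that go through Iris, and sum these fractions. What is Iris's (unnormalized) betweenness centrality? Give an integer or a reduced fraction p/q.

1/2

Pairs whose geodesics pass through Iris — Farah–Kofi: 1/2.
All other pairs contribute 0.
Summing the contributions gives betweenness(Iris) = 1/2.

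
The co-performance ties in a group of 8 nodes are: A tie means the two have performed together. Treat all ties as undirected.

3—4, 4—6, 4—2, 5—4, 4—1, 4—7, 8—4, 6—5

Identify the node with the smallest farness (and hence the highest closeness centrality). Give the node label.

4

Farness (sum of distances to all others) for each node — 1:13, 2:13, 3:13, 4:7, 5:12, 6:12, 7:13, 8:13.
The smallest farness is 7, for 4, so 4 has the highest closeness.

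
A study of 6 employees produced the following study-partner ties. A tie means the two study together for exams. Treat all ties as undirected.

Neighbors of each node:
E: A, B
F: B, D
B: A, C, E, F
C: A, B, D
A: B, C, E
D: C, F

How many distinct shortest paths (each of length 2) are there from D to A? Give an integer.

The shortest distance is 2, and the only length-2 path is D–C–A. So there is exactly 1 shortest path.

1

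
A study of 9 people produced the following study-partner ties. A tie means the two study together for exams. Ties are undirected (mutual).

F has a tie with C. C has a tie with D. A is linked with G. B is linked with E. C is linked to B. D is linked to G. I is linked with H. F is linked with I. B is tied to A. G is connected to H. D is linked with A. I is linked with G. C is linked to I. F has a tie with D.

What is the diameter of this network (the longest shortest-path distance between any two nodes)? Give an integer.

4

Eccentricity of each node (its greatest distance to any other): A:2, B:3, C:2, D:3, E:4, F:3, G:3, H:4, I:3.
The maximum eccentricity is 4, realized for instance by the pair E–H via E – B – A – G – H. So the diameter is 4.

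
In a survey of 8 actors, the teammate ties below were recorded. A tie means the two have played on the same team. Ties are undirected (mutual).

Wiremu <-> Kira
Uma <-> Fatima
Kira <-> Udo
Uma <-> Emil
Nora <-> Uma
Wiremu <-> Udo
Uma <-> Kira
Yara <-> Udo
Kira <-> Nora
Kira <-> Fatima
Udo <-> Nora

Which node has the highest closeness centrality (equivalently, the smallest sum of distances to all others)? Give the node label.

Farness (sum of distances to all others) for each node — Emil:17, Fatima:13, Kira:9, Nora:11, Udo:11, Uma:11, Wiremu:13, Yara:17.
The smallest farness is 9, for Kira, so Kira has the highest closeness.

Kira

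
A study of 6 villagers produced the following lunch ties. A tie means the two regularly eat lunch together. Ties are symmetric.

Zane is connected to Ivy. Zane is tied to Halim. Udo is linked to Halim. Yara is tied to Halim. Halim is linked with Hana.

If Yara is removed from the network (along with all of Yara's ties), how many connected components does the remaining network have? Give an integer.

Yara's neighbors (Halim) remain reachable from one another through other ties, so the rest of the network stays in one piece.

1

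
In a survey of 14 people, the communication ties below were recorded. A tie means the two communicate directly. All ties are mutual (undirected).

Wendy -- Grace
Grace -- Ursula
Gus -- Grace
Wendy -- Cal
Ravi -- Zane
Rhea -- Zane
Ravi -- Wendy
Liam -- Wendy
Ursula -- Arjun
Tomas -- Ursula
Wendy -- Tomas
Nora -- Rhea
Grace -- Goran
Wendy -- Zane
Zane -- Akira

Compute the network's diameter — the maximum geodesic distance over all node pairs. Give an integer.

6

Eccentricity of each node (its greatest distance to any other): Akira:5, Arjun:6, Cal:4, Goran:5, Grace:4, Gus:5, Liam:4, Nora:6, Ravi:4, Rhea:5, Tomas:4, Ursula:5, Wendy:3, Zane:4.
The maximum eccentricity is 6, realized for instance by the pair Arjun–Nora via Arjun – Ursula – Tomas – Wendy – Zane – Rhea – Nora. So the diameter is 6.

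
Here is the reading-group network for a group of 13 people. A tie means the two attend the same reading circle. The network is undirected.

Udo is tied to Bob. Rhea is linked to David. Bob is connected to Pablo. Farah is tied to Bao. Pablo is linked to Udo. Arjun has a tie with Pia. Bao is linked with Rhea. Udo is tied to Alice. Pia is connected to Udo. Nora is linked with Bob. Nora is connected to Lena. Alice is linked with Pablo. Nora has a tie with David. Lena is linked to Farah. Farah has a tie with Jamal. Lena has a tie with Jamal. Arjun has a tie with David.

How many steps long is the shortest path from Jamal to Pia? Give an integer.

5

One shortest route is Jamal – Lena – Nora – David – Arjun – Pia, which uses 5 edges, and at distance 4 from Jamal we only reach {Arjun, Pablo, Udo}, which does not include Pia. So d(Jamal,Pia) = 5.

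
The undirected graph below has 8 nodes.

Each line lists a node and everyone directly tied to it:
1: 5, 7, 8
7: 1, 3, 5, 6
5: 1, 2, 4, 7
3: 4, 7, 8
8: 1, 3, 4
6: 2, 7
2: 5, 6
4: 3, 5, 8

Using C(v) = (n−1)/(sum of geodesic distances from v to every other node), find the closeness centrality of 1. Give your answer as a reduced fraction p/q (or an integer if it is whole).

7/11

Distances from 1: 2:2, 3:2, 4:2, 5:1, 6:2, 7:1, 8:1. Sum = 11.
n = 8, so closeness = 7/11.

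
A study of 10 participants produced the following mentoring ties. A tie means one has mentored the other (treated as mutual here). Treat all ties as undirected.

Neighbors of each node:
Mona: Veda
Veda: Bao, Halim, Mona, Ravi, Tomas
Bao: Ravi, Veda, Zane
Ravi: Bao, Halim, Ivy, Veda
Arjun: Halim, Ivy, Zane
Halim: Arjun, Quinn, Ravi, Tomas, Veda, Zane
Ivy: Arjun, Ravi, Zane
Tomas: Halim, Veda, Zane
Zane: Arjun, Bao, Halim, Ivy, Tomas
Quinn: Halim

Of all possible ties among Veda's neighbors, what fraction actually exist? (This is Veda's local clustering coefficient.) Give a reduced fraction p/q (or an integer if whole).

Veda's neighbors: Bao, Halim, Mona, Ravi, and Tomas (k = 5).
Possible neighbor pairs: C(5,2) = 10. Edges among them: Bao–Ravi, Halim–Ravi, Halim–Tomas → e = 3.
Clustering(Veda) = 3/10.

3/10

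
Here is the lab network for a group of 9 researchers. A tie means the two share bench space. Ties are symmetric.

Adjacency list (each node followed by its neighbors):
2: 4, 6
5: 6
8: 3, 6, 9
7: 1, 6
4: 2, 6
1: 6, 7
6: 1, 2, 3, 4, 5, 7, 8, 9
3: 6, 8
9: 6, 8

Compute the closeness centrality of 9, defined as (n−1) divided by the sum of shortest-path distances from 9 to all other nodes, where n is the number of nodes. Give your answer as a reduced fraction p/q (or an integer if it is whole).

4/7

Distances from 9: 1:2, 2:2, 3:2, 4:2, 5:2, 6:1, 7:2, 8:1. Sum = 14.
n = 9, so closeness = 8/14 = 4/7.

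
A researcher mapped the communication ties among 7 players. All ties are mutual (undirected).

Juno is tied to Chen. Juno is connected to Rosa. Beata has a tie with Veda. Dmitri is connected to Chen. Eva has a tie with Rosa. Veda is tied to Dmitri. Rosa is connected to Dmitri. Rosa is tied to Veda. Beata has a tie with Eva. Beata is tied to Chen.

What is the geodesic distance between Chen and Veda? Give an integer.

One shortest route is Chen – Dmitri – Veda, which uses 2 edges, and Chen and Veda are not directly tied, so nothing shorter exists. So d(Chen,Veda) = 2.

2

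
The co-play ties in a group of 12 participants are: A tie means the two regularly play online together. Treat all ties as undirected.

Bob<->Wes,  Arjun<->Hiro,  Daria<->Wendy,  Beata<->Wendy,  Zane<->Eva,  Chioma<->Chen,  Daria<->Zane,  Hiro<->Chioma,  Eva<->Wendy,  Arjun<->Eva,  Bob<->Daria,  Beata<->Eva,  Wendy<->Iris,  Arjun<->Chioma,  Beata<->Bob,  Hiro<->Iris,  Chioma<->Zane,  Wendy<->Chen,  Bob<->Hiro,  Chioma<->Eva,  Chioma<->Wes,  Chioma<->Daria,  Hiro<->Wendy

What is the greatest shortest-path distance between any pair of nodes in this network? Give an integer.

3

Eccentricity of each node (its greatest distance to any other): Arjun:2, Beata:2, Bob:3, Chen:3, Chioma:2, Daria:2, Eva:2, Hiro:2, Iris:3, Wendy:3, Wes:3, Zane:3.
The maximum eccentricity is 3, realized for instance by the pair Iris–Zane via Iris – Hiro – Chioma – Zane. So the diameter is 3.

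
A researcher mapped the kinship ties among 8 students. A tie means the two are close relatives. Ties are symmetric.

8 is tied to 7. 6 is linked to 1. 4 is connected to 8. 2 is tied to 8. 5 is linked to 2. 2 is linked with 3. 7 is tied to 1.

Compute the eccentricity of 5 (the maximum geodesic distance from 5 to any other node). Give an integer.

5

Distances from 5: 1:4, 2:1, 3:2, 4:3, 6:5, 7:3, 8:2.
The largest is 5 (to 6), so the eccentricity of 5 is 5.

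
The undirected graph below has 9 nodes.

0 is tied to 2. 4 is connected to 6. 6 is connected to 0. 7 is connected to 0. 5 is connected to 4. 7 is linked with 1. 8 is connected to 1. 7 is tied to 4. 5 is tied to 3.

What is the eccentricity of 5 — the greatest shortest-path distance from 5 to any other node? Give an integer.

Distances from 5: 0:3, 1:3, 2:4, 3:1, 4:1, 6:2, 7:2, 8:4.
The largest is 4 (to 2 and 8), so the eccentricity of 5 is 4.

4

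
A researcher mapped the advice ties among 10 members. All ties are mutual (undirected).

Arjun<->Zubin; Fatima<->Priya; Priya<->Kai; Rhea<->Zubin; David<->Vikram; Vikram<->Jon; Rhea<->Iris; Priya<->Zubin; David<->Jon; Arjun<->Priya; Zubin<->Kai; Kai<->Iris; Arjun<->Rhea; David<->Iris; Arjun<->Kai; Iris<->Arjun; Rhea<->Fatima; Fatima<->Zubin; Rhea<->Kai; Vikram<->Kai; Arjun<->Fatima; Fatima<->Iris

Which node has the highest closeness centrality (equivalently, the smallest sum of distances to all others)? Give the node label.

Kai

Farness (sum of distances to all others) for each node — Arjun:13, David:17, Fatima:15, Iris:13, Jon:21, Kai:12, Priya:16, Rhea:14, Vikram:16, Zubin:15.
The smallest farness is 12, for Kai, so Kai has the highest closeness.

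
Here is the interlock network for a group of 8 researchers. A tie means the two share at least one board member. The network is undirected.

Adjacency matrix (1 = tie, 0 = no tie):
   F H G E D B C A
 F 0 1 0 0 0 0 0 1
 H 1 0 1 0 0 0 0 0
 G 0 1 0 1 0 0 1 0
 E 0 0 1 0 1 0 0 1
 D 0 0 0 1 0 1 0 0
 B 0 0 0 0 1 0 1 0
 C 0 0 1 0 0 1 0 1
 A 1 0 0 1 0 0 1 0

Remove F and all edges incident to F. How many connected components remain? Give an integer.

1

F's neighbors (A and H) remain reachable from one another through other ties, so the rest of the network stays in one piece.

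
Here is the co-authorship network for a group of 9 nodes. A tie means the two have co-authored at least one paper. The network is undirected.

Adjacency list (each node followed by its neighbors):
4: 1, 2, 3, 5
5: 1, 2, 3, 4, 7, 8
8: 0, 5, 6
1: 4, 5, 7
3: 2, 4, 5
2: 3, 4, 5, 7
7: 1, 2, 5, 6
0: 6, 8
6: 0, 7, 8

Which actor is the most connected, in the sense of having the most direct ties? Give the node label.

Degrees — 0:2, 1:3, 2:4, 3:3, 4:4, 5:6, 6:3, 7:4, 8:3.
The maximum is 6, attained only by 5.

5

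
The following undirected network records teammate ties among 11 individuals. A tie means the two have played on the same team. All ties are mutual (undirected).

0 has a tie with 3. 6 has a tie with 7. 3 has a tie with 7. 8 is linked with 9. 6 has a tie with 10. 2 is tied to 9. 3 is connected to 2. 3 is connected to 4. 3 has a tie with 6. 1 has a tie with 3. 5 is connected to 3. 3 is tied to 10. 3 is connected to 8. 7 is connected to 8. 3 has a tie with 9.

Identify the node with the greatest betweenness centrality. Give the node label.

Unnormalized betweenness of each node: 0:0, 1:0, 2:0, 3:38, 4:0, 5:0, 6:1/2, 7:1/2, 8:1/2, 9:1/2, 10:0.
3 has the largest value, 38, making it the main broker — the node through which the most shortest paths run.

3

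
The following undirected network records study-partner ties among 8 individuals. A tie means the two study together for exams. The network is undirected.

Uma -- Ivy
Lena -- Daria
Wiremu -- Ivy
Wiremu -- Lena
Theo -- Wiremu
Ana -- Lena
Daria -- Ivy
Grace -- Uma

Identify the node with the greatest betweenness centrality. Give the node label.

Unnormalized betweenness of each node: Ana:0, Daria:3, Grace:0, Ivy:11, Lena:7, Theo:0, Uma:6, Wiremu:9.
Ivy has the largest value, 11, making it the main broker — the node through which the most shortest paths run.

Ivy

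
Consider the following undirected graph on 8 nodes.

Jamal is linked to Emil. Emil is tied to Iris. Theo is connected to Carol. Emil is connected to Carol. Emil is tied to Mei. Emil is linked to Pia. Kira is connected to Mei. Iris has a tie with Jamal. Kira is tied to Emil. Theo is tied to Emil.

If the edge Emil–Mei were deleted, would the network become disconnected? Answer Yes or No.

Even without that edge, Emil still reaches Mei via Emil – Kira – Mei, so the network stays connected. Not a bridge.

No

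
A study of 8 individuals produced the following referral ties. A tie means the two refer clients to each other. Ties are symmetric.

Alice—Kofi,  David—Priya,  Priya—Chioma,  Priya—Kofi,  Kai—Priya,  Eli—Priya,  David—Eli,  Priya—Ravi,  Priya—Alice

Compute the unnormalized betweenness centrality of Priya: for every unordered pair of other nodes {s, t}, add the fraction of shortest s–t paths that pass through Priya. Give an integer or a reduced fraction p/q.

19

Pairs whose geodesics pass through Priya — Eli–Kofi: 1; Eli–Alice: 1; Eli–Ravi: 1; Eli–Kai: 1; Eli–Chioma: 1; Kofi–David: 1; Kofi–Ravi: 1; Kofi–Kai: 1; Kofi–Chioma: 1; David–Alice: 1; David–Ravi: 1; David–Kai: 1; David–Chioma: 1; Alice–Ravi: 1 … (+5 more pairs).
All other pairs contribute 0.
Summing the contributions gives betweenness(Priya) = 19.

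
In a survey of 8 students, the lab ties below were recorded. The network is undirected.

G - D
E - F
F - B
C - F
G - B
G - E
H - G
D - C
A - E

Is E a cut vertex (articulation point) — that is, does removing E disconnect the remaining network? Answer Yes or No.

Removing E leaves {B, C, D, F, G, and H} with no path to {A}, so the network splits into 2 components. E is a cut vertex.

Yes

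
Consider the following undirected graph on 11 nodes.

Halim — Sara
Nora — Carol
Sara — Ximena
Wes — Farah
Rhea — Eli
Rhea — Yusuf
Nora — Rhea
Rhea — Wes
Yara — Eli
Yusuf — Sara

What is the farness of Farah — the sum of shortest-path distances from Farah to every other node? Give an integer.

34

Distances from Farah: Carol:4, Eli:3, Halim:5, Nora:3, Rhea:2, Sara:4, Wes:1, Ximena:5, Yara:4, Yusuf:3.
Sum = 4 + 3 + 5 + 3 + 2 + 4 + 1 + 5 + 4 + 3 = 34.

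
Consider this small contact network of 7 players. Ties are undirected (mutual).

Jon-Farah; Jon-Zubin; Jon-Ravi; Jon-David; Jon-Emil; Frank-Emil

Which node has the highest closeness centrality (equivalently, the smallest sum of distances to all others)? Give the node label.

Farness (sum of distances to all others) for each node — David:12, Emil:10, Farah:12, Frank:15, Jon:7, Ravi:12, Zubin:12.
The smallest farness is 7, for Jon, so Jon has the highest closeness.

Jon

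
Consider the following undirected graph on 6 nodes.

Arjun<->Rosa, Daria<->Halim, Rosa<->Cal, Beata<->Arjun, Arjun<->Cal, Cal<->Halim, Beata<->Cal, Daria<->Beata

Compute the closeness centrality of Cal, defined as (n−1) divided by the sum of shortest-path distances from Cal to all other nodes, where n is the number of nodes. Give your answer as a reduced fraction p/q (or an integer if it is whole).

Distances from Cal: Arjun:1, Beata:1, Daria:2, Halim:1, Rosa:1. Sum = 6.
n = 6, so closeness = 5/6.

5/6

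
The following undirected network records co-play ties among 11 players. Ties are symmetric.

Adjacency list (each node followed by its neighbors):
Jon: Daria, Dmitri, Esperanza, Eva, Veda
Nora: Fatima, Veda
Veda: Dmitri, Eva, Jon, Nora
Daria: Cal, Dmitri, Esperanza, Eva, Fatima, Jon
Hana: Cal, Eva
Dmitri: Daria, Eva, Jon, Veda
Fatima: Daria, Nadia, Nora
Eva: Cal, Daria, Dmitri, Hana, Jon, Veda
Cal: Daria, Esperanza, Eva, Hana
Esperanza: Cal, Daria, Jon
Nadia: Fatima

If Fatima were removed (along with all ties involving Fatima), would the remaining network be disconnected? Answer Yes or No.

Yes

Removing Fatima leaves {Cal, Daria, Dmitri, Esperanza, Eva, Hana, Jon, Nora, and Veda} with no path to {Nadia}, so the network splits into 2 components. Fatima is a cut vertex.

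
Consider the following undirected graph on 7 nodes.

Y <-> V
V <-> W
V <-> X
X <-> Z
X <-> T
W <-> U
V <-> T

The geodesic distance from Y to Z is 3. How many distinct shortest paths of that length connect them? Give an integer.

1

The shortest distance is 3, and the only length-3 path is Y–V–X–Z. So there is exactly 1 shortest path.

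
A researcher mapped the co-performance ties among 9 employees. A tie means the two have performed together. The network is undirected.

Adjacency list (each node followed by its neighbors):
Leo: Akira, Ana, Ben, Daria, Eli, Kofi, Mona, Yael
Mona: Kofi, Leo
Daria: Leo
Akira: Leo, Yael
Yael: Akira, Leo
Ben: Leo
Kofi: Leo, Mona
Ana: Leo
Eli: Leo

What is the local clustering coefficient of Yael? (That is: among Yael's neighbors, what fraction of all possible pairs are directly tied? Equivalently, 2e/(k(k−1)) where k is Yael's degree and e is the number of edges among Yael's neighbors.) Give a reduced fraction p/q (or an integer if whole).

1

Yael's neighbors: Akira and Leo (k = 2).
Possible neighbor pairs: C(2,2) = 1. Edges among them: Akira–Leo → e = 1.
Clustering(Yael) = 1/1.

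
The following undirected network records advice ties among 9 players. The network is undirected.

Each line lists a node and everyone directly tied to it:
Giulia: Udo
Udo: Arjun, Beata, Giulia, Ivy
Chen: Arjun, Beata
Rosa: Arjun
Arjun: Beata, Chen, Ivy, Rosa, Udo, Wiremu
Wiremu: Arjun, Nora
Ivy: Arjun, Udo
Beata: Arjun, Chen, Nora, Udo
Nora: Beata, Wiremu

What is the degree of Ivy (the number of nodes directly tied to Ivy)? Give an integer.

2

Ivy is directly tied to Arjun and Udo. That is 2 neighbors, so the degree of Ivy is 2.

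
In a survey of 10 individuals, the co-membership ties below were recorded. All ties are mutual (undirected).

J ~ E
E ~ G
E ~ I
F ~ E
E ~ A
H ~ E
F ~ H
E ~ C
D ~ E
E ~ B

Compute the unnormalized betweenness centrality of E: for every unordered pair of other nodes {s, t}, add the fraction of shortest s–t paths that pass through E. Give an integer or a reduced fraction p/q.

Pairs whose geodesics pass through E — J–B: 1; J–F: 1; J–H: 1; J–D: 1; J–C: 1; J–I: 1; J–G: 1; J–A: 1; B–F: 1; B–H: 1; B–D: 1; B–C: 1; B–I: 1; B–G: 1 … (+21 more pairs).
All other pairs contribute 0.
Summing the contributions gives betweenness(E) = 35.

35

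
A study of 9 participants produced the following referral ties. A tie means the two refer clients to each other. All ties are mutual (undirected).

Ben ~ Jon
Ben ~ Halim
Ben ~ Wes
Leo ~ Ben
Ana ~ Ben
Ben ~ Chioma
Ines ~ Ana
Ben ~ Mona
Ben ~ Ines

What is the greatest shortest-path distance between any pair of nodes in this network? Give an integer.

Eccentricity of each node (its greatest distance to any other): Ana:2, Ben:1, Chioma:2, Halim:2, Ines:2, Jon:2, Leo:2, Mona:2, Wes:2.
The maximum eccentricity is 2, realized for instance by the pair Halim–Wes via Halim – Ben – Wes. So the diameter is 2.

2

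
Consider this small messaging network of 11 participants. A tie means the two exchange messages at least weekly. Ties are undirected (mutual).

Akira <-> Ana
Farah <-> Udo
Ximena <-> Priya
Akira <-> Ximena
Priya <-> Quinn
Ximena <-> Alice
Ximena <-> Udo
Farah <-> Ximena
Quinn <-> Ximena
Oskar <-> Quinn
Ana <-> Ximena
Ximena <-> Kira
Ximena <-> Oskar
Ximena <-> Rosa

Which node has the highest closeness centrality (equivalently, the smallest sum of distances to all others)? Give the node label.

Ximena

Farness (sum of distances to all others) for each node — Akira:18, Alice:19, Ana:18, Farah:18, Kira:19, Oskar:18, Priya:18, Quinn:17, Rosa:19, Udo:18, Ximena:10.
The smallest farness is 10, for Ximena, so Ximena has the highest closeness.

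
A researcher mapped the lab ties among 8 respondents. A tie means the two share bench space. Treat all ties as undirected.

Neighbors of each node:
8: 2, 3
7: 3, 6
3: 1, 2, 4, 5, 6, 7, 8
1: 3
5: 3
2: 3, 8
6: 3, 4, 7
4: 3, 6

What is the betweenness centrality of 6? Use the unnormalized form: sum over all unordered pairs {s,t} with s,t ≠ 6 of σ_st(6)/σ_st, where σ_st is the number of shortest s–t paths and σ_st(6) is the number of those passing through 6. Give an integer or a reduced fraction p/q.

1/2

Pairs whose geodesics pass through 6 — 4–7: 1/2.
All other pairs contribute 0.
Summing the contributions gives betweenness(6) = 1/2.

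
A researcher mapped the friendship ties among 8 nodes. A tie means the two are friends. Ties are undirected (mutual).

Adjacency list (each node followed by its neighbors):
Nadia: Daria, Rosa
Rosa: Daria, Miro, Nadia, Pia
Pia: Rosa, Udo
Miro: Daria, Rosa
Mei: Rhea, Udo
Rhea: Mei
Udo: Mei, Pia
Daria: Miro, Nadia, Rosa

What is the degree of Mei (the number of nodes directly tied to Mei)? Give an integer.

2

Mei is directly tied to Rhea and Udo. That is 2 neighbors, so the degree of Mei is 2.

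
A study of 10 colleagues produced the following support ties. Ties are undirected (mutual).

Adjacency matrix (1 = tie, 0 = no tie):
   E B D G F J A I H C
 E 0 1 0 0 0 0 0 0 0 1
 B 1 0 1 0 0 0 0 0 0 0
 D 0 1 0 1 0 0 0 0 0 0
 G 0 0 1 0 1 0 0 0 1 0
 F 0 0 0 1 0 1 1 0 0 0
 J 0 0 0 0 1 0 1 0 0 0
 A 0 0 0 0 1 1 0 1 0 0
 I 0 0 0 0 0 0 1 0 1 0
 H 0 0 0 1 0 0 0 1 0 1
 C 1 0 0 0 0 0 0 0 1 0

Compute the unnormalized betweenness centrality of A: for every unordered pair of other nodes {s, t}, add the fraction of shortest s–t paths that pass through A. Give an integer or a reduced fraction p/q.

10/3

Pairs whose geodesics pass through A — E–J: 1/3; F–I: 1; J–I: 1; J–H: 1/2; J–C: 1/2.
All other pairs contribute 0.
Summing the contributions gives betweenness(A) = 10/3.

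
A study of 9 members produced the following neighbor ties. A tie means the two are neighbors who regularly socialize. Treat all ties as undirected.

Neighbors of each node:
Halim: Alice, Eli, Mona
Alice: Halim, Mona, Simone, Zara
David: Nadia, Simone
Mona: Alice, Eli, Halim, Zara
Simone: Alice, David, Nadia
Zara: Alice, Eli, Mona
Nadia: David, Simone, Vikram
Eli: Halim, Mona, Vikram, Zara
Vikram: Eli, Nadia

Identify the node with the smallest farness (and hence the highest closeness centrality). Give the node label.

Farness (sum of distances to all others) for each node — Alice:13, David:18, Eli:14, Halim:15, Mona:14, Nadia:16, Simone:14, Vikram:15, Zara:15.
The smallest farness is 13, for Alice, so Alice has the highest closeness.

Alice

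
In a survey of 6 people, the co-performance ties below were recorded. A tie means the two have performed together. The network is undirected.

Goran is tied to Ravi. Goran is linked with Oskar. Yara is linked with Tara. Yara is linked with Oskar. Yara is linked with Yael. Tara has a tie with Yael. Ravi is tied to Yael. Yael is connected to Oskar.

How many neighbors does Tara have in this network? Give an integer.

Tara is directly tied to Yael and Yara. That is 2 neighbors, so the degree of Tara is 2.

2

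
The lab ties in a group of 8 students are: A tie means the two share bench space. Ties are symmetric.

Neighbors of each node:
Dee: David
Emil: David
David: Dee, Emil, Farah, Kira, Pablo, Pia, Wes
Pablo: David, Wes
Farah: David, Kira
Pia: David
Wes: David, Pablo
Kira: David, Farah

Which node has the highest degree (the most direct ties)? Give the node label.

Degrees — David:7, Dee:1, Emil:1, Farah:2, Kira:2, Pablo:2, Pia:1, Wes:2.
The maximum is 7, attained only by David.

David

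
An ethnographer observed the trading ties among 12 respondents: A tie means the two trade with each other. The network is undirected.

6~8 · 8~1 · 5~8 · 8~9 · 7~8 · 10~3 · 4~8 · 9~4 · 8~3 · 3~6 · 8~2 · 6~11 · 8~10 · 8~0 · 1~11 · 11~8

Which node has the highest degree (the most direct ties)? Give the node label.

8

Degrees — 0:1, 1:2, 2:1, 3:3, 4:2, 5:1, 6:3, 7:1, 8:11, 9:2, 10:2, 11:3.
The maximum is 11, attained only by 8.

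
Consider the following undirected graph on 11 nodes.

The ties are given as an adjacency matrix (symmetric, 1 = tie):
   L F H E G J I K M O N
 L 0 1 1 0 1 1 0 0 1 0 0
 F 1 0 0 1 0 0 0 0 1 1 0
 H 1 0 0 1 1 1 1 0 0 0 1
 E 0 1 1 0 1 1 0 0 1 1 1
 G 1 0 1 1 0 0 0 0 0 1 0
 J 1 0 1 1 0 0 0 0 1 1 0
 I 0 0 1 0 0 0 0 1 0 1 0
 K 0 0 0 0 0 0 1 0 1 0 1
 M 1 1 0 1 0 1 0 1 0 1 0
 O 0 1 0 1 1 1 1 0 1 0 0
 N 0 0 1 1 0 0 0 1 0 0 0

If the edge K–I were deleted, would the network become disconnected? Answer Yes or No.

No

Even without that edge, K still reaches I via K – M – O – I, so the network stays connected. Not a bridge.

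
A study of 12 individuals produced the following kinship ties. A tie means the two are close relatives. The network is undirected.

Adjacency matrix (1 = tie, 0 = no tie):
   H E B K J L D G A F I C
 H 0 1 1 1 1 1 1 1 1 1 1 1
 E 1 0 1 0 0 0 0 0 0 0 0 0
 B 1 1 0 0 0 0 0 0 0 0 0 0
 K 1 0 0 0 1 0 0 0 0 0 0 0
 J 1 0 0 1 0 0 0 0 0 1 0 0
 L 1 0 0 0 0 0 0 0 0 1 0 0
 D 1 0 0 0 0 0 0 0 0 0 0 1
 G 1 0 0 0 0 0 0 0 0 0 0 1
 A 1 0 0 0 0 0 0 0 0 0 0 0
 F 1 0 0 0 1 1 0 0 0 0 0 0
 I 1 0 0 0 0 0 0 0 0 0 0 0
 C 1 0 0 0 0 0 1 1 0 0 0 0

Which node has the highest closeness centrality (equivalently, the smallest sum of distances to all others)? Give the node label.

H

Farness (sum of distances to all others) for each node — A:21, B:20, C:19, D:20, E:20, F:19, G:20, H:11, I:21, J:19, K:20, L:20.
The smallest farness is 11, for H, so H has the highest closeness.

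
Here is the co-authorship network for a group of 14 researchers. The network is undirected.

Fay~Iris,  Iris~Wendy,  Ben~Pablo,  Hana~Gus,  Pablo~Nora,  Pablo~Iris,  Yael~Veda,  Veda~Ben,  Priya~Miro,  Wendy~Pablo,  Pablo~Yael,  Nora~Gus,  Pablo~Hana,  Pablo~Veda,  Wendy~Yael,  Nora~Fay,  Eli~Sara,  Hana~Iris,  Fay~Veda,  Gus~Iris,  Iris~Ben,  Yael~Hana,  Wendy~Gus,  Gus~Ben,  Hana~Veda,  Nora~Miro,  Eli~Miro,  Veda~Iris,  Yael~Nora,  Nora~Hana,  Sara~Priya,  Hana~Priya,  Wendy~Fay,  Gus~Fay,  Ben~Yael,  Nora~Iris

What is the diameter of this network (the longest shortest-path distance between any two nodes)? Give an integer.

Eccentricity of each node (its greatest distance to any other): Ben:4, Eli:4, Fay:4, Gus:3, Hana:3, Iris:3, Miro:3, Nora:3, Pablo:3, Priya:3, Sara:4, Veda:4, Wendy:4, Yael:3.
The maximum eccentricity is 4, realized for instance by the pair Ben–Eli via Ben – Iris – Nora – Miro – Eli. So the diameter is 4.

4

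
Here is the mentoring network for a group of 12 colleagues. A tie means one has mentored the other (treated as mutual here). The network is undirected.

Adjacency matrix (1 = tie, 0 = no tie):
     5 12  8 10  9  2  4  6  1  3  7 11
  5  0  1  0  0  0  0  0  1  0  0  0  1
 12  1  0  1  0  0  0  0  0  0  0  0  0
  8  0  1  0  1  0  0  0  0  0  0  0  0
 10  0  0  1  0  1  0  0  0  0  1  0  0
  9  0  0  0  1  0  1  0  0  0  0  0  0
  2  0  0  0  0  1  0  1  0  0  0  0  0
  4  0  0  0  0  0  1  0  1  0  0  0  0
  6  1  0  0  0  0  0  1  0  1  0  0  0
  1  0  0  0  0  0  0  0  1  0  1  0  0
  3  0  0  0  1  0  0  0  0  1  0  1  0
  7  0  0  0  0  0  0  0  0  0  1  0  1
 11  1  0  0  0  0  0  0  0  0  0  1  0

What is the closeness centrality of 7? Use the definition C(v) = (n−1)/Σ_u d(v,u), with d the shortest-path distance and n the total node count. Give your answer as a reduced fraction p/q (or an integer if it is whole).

11/28

Distances from 7: 1:2, 2:4, 3:1, 4:4, 5:2, 6:3, 8:3, 9:3, 10:2, 11:1, 12:3. Sum = 28.
n = 12, so closeness = 11/28.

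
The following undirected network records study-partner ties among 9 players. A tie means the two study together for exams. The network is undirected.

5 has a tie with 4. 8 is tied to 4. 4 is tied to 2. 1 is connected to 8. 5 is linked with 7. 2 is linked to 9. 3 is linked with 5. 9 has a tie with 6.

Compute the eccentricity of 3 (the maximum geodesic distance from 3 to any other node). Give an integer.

Distances from 3: 1:4, 2:3, 4:2, 5:1, 6:5, 7:2, 8:3, 9:4.
The largest is 5 (to 6), so the eccentricity of 3 is 5.

5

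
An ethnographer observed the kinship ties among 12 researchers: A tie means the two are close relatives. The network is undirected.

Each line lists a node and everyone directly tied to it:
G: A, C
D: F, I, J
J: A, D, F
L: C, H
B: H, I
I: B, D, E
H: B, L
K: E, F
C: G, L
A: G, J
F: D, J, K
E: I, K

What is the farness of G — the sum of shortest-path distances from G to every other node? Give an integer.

Distances from G: A:1, B:4, C:1, D:3, E:5, F:3, H:3, I:4, J:2, K:4, L:2.
Sum = 1 + 4 + 1 + 3 + 5 + 3 + 3 + 4 + 2 + 4 + 2 = 32.

32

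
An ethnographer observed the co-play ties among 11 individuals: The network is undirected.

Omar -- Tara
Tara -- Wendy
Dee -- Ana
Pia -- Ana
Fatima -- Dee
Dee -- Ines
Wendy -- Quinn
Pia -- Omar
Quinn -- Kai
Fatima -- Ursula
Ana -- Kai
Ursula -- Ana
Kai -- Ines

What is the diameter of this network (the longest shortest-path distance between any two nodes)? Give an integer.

5

Eccentricity of each node (its greatest distance to any other): Ana:3, Dee:4, Fatima:5, Ines:4, Kai:3, Omar:4, Pia:3, Quinn:4, Tara:5, Ursula:4, Wendy:5.
The maximum eccentricity is 5, realized for instance by the pair Wendy–Fatima via Wendy – Quinn – Kai – Ines – Dee – Fatima. So the diameter is 5.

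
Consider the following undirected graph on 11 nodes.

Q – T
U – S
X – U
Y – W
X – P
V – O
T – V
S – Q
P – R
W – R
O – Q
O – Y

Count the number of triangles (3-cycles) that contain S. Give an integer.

S's neighbors are Q and U, but none of them are tied to each other, so no triangle contains S.

0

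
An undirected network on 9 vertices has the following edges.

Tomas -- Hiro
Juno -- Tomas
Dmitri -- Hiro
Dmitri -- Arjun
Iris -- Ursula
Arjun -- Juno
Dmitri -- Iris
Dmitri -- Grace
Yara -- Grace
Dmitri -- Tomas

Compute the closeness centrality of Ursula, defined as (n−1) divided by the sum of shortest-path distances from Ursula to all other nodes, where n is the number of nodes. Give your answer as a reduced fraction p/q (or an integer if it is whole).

Distances from Ursula: Arjun:3, Dmitri:2, Grace:3, Hiro:3, Iris:1, Juno:4, Tomas:3, Yara:4. Sum = 23.
n = 9, so closeness = 8/23.

8/23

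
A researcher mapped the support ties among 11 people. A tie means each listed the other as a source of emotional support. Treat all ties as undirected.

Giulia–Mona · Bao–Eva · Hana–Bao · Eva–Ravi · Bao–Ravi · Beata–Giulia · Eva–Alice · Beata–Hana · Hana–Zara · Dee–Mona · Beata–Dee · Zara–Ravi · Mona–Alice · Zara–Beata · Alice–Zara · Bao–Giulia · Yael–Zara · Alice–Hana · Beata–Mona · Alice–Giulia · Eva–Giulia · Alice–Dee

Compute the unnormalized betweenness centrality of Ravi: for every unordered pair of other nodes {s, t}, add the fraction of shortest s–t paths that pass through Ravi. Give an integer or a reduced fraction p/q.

2

Pairs whose geodesics pass through Ravi — Zara–Eva: 1/2; Zara–Bao: 1/2; Eva–Yael: 1/2; Yael–Bao: 1/2.
All other pairs contribute 0.
Summing the contributions gives betweenness(Ravi) = 2.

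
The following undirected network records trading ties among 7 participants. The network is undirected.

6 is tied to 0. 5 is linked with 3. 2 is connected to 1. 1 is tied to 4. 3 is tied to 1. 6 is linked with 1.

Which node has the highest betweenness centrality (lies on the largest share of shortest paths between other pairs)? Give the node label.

1

Unnormalized betweenness of each node: 0:0, 1:13, 2:0, 3:5, 4:0, 5:0, 6:5.
1 has the largest value, 13, making it the main broker — the node through which the most shortest paths run.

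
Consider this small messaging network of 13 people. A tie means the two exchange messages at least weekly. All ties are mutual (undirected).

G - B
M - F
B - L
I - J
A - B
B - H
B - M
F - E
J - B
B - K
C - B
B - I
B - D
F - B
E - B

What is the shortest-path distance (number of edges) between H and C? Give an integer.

One shortest route is H – B – C, which uses 2 edges, and H and C are not directly tied, so nothing shorter exists. So d(H,C) = 2.

2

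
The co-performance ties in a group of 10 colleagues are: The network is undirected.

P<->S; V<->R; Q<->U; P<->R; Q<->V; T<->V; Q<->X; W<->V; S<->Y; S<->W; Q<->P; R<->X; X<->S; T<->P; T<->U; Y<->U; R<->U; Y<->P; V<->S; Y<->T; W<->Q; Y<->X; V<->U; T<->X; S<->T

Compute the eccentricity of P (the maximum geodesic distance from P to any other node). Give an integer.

Distances from P: Q:1, R:1, S:1, T:1, U:2, V:2, W:2, X:2, Y:1.
The largest is 2 (to X, U, W, and V), so the eccentricity of P is 2.

2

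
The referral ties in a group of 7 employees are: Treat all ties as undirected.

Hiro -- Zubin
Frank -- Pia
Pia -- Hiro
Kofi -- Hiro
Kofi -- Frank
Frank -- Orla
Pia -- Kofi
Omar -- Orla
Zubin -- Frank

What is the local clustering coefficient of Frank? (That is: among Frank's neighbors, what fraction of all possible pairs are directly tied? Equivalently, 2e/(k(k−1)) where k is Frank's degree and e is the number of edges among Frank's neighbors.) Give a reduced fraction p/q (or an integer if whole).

Frank's neighbors: Kofi, Orla, Pia, and Zubin (k = 4).
Possible neighbor pairs: C(4,2) = 6. Edges among them: Kofi–Pia → e = 1.
Clustering(Frank) = 1/6.

1/6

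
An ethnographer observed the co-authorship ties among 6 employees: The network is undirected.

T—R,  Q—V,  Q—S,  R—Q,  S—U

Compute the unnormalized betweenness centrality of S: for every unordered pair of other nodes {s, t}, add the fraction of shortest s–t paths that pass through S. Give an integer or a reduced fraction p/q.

Pairs whose geodesics pass through S — R–U: 1; U–V: 1; U–Q: 1; U–T: 1.
All other pairs contribute 0.
Summing the contributions gives betweenness(S) = 4.

4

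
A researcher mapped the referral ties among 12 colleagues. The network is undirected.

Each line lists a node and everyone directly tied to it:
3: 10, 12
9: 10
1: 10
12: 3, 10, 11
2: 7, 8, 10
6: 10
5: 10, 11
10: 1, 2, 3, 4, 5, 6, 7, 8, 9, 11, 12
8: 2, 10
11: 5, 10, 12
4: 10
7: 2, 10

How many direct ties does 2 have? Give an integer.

2 is directly tied to 7, 8, and 10. That is 3 neighbors, so the degree of 2 is 3.

3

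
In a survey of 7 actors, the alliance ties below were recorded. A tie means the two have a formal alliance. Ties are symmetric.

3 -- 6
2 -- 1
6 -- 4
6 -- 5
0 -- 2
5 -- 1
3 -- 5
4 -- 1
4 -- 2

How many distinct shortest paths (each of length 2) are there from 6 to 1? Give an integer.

The shortest distance is 2. The length-2 paths are: 6–5–1; 6–4–1.
That gives 2 distinct shortest paths.

2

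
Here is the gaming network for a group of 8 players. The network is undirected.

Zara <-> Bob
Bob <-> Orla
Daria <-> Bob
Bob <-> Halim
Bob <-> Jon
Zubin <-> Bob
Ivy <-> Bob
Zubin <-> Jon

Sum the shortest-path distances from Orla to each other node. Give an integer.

13

Distances from Orla: Bob:1, Daria:2, Halim:2, Ivy:2, Jon:2, Zara:2, Zubin:2.
Sum = 1 + 2 + 2 + 2 + 2 + 2 + 2 = 13.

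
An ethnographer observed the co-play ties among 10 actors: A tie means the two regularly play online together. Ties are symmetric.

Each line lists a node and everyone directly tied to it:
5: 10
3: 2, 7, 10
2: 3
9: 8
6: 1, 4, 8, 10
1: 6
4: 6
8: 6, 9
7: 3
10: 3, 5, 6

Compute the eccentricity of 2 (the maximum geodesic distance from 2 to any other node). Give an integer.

5

Distances from 2: 1:4, 3:1, 4:4, 5:3, 6:3, 7:2, 8:4, 9:5, 10:2.
The largest is 5 (to 9), so the eccentricity of 2 is 5.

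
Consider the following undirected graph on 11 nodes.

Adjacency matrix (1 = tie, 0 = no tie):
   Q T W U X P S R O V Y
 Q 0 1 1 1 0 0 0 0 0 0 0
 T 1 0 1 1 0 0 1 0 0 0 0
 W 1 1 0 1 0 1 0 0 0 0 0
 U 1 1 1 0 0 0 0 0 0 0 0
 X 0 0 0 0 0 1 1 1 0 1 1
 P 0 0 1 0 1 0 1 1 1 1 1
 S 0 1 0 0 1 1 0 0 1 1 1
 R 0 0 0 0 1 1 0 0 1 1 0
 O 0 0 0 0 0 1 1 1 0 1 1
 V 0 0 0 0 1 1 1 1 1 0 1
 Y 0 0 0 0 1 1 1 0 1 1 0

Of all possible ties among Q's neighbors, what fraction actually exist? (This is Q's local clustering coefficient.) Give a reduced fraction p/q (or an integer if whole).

Q's neighbors: T, U, and W (k = 3).
Possible neighbor pairs: C(3,2) = 3. Edges among them: T–U, T–W, U–W → e = 3.
Clustering(Q) = 3/3 = 1.

1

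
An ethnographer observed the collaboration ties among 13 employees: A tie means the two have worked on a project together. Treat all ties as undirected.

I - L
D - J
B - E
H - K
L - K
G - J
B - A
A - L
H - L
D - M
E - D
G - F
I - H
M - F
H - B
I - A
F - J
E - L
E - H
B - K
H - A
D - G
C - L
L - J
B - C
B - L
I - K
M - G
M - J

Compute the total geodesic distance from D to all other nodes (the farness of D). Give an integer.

24

Distances from D: A:3, B:2, C:3, E:1, F:2, G:1, H:2, I:3, J:1, K:3, L:2, M:1.
Sum = 3 + 2 + 3 + 1 + 2 + 1 + 2 + 3 + 1 + 3 + 2 + 1 = 24.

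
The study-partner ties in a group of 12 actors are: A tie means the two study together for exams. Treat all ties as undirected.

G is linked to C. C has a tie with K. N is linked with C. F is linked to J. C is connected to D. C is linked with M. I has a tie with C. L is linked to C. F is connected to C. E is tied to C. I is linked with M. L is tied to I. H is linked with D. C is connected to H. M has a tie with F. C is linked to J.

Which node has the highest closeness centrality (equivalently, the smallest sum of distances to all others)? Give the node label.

C

Farness (sum of distances to all others) for each node — C:11, D:20, E:21, F:19, G:21, H:20, I:19, J:20, K:21, L:20, M:19, N:21.
The smallest farness is 11, for C, so C has the highest closeness.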